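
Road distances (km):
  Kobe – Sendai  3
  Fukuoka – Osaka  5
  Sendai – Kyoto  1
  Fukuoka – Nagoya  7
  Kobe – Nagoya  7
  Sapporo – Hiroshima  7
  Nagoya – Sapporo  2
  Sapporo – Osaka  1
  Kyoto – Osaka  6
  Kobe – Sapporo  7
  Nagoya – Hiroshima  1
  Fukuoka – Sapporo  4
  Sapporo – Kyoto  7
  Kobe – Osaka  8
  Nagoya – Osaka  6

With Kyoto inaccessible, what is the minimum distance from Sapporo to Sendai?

Some routes from Sapporo to Sendai avoiding Kyoto:
Sapporo-Osaka-Kobe-Sendai: 1 + 8 + 3 = 12
Sapporo-Osaka-Nagoya-Kobe-Sendai: 1 + 6 + 7 + 3 = 17
Sapporo-Nagoya-Osaka-Kobe-Sendai: 2 + 6 + 8 + 3 = 19
Sapporo-Nagoya-Kobe-Sendai: 2 + 7 + 3 = 12
Sapporo-Kobe-Sendai: 7 + 3 = 10
Sapporo-Hiroshima-Nagoya-Kobe-Sendai: 7 + 1 + 7 + 3 = 18
The minimum is 10 km.

10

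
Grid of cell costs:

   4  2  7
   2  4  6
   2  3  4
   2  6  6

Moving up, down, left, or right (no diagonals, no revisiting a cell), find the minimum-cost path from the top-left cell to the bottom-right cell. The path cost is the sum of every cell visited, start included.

One optimal route is r0c0→r1c0→r2c0→r2c1→r2c2→r3c2.
Its cost is 4 + 2 + 2 + 3 + 4 + 6 = 21.

21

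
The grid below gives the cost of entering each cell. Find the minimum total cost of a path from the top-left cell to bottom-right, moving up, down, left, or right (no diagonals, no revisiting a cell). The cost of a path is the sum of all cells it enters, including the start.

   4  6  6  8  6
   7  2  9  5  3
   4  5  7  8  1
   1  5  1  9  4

Best path: r0c0 r0c1 r1c1 r1c2 r1c3 r1c4 r2c4 r3c4
Cost: 4 + 6 + 2 + 9 + 5 + 3 + 1 + 4 = 34

34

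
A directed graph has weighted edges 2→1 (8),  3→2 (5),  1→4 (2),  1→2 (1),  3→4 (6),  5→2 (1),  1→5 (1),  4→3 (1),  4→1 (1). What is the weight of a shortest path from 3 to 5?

8

Paths from 3 to 5:
3 - 2 - 1 - 5: 5 + 8 + 1 = 14
3 - 4 - 1 - 5: 6 + 1 + 1 = 8
Best route has total 8.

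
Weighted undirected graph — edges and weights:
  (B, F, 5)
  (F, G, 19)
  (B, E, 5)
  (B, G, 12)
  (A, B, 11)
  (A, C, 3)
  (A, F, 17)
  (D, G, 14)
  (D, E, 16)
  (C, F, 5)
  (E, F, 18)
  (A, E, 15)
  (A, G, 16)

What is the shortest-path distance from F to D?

26

Comparing a few candidate routes:
F → G → D: 19 + 14 = 33
F → E → D: 18 + 16 = 34
F → C → A → G → D: 5 + 3 + 16 + 14 = 38
F → C → A → E → D: 5 + 3 + 15 + 16 = 39
F → B → E → D: 5 + 5 + 16 = 26
F → B → G → D: 5 + 12 + 14 = 31
The minimum is 26.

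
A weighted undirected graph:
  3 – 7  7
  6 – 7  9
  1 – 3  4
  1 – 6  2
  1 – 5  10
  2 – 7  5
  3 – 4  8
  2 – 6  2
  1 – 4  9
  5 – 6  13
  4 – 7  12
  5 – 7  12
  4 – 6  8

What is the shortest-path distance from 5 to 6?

Checking several routes:
5 → 7 → 6: 12 + 9 = 21
5 → 7 → 3 → 1 → 6: 12 + 7 + 4 + 2 = 25
5 → 6: 13
5 → 7 → 2 → 6: 12 + 5 + 2 = 19
5 → 1 → 4 → 6: 10 + 9 + 8 = 27
5 → 1 → 6: 10 + 2 = 12
Shortest: 12.

12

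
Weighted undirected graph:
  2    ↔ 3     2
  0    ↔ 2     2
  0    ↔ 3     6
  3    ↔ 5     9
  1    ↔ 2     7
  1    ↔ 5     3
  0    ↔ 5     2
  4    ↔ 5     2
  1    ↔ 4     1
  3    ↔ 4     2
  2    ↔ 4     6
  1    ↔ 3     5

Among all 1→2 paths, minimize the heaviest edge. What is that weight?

Comparing a few candidate routes:
1 → 4 → 5 → 0 → 2: max(1, 2, 2, 2) = 2
1 → 5 → 4 → 3 → 2: max(3, 2, 2, 2) = 3
1 → 4 → 3 → 2: max(1, 2, 2) = 2
Best route has worst link 2.

2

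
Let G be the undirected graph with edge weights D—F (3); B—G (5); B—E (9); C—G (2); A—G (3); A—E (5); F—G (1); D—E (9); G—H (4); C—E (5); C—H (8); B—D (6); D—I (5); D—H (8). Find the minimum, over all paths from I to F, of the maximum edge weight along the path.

Some routes from I to F:
I → D → H → C → E → A → G → F: max(5, 8, 8, 5, 5, 3, 1) = 8
I → D → B → G → F: max(5, 6, 5, 1) = 6
I → D → H → C → G → F: max(5, 8, 8, 2, 1) = 8
I → D → F: max(5, 3) = 5
I → D → H → G → F: max(5, 8, 4, 1) = 8
Best route has worst link 5.

5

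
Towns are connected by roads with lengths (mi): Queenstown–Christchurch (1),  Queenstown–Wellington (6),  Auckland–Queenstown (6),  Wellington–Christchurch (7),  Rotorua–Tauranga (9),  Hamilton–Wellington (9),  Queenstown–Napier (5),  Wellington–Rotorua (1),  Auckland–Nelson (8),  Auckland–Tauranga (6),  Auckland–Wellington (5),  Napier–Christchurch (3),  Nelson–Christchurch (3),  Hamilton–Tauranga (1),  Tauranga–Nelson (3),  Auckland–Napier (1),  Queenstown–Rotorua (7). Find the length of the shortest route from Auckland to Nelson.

A few of the Auckland→Nelson routes:
Auckland-Nelson: 8
Auckland-Wellington-Christchurch-Nelson: 5 + 7 + 3 = 15
Auckland-Queenstown-Christchurch-Nelson: 6 + 1 + 3 = 10
Auckland-Napier-Queenstown-Christchurch-Nelson: 1 + 5 + 1 + 3 = 10
Auckland-Tauranga-Nelson: 6 + 3 = 9
Auckland-Napier-Christchurch-Nelson: 1 + 3 + 3 = 7
Shortest: 7 mi.

7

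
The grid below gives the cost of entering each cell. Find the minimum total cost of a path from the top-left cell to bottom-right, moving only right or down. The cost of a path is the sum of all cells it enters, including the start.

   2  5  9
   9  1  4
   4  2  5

15

Take r0c0→r0c1→r1c1→r2c1→r2c2 for a total of 2 + 5 + 1 + 2 + 5 = 15.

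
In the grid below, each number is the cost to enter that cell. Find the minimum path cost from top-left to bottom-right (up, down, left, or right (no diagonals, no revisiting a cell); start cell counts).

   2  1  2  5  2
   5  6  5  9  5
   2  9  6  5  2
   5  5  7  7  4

Path r0c0 -> r0c1 -> r0c2 -> r0c3 -> r0c4 -> r1c4 -> r2c4 -> r3c4: 2 + 1 + 2 + 5 + 2 + 5 + 2 + 4 = 23.

23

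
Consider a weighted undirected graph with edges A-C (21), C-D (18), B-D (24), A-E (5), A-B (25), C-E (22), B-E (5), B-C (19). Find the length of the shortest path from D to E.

29

Comparing a few candidate routes:
D→C→E: 18 + 22 = 40
D→B→E: 24 + 5 = 29
D→C→B→E: 18 + 19 + 5 = 42
D→B→C→E: 24 + 19 + 22 = 65
D→B→A→E: 24 + 25 + 5 = 54
D→C→A→E: 18 + 21 + 5 = 44
Best route has total 29.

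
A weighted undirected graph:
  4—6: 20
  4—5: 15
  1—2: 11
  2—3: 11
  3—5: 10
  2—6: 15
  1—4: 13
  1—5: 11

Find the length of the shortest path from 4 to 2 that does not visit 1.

35

Paths from 4 to 2 avoiding 1:
4-6-2: 20 + 15 = 35
4-5-3-2: 15 + 10 + 11 = 36
The minimum is 35.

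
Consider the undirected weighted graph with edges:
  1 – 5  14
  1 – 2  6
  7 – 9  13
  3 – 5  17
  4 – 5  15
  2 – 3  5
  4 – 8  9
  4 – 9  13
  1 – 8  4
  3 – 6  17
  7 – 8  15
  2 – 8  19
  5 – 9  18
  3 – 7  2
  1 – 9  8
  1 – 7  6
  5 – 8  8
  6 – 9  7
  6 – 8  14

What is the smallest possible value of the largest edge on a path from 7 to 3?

Checking several routes:
7→3: max(2) = 2
7→9→1→2→3: max(13, 8, 6, 5) = 13
7→9→4→8→1→2→3: max(13, 13, 9, 4, 6, 5) = 13
7→9→6→8→5→1→2→3: max(13, 7, 14, 8, 14, 6, 5) = 14
7→1→2→3: max(6, 6, 5) = 6
The minimum achievable maximum is 2.

2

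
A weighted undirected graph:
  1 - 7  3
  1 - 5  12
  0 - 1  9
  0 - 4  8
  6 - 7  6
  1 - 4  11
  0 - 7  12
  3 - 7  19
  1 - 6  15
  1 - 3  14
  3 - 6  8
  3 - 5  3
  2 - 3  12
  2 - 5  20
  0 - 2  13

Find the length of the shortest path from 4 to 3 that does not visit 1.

33

Routes from 4 to 3 avoiding 1:
4 -> 0 -> 2 -> 3: 8 + 13 + 12 = 33
4 -> 0 -> 2 -> 5 -> 3: 8 + 13 + 20 + 3 = 44
4 -> 0 -> 7 -> 3: 8 + 12 + 19 = 39
4 -> 0 -> 7 -> 6 -> 3: 8 + 12 + 6 + 8 = 34
Shortest: 33.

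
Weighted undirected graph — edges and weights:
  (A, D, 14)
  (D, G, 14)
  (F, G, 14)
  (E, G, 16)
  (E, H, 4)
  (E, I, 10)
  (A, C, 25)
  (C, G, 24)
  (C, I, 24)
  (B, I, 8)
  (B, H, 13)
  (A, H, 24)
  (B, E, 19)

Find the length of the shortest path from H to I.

Checking several routes:
H → E → B → I: 4 + 19 + 8 = 31
H → B → I: 13 + 8 = 21
H → E → I: 4 + 10 = 14
H → E → G → C → I: 4 + 16 + 24 + 24 = 68
H → B → E → I: 13 + 19 + 10 = 42
Best route has total 14.

14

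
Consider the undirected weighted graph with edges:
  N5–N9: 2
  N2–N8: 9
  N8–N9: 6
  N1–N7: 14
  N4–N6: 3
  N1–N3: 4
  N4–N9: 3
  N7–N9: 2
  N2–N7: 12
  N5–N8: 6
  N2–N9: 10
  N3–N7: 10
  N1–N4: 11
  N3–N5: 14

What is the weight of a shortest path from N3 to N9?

Comparing a few candidate routes:
N3-N5-N9: 14 + 2 = 16
N3-N1-N7-N9: 4 + 14 + 2 = 20
N3-N5-N8-N9: 14 + 6 + 6 = 26
N3-N7-N9: 10 + 2 = 12
N3-N1-N4-N9: 4 + 11 + 3 = 18
The minimum is 12.

12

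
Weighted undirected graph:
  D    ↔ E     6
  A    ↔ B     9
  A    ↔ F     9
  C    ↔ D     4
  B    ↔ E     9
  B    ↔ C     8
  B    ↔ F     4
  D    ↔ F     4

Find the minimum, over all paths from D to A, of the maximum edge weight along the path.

Comparing a few candidate routes:
D -> E -> B -> A: max(6, 9, 9) = 9
D -> C -> B -> A: max(4, 8, 9) = 9
D -> C -> B -> F -> A: max(4, 8, 4, 9) = 9
Best route has worst link 9.

9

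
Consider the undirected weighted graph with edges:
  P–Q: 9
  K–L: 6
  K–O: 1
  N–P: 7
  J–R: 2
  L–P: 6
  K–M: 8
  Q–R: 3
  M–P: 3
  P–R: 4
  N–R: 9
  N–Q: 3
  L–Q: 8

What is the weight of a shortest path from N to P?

7

Comparing a few candidate routes:
N-P: 7
N-Q-P: 3 + 9 = 12
N-Q-R-P: 3 + 3 + 4 = 10
The minimum is 7.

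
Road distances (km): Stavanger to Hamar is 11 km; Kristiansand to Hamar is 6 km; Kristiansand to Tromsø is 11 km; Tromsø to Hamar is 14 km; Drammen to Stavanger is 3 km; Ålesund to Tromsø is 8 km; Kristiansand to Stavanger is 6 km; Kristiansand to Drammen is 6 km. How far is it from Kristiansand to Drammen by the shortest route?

Paths from Kristiansand to Drammen:
Kristiansand → Stavanger → Drammen: 6 + 3 = 9
Kristiansand → Hamar → Stavanger → Drammen: 6 + 11 + 3 = 20
Kristiansand → Tromsø → Hamar → Stavanger → Drammen: 11 + 14 + 11 + 3 = 39
Kristiansand → Drammen: 6
Best route has total 6 km.

6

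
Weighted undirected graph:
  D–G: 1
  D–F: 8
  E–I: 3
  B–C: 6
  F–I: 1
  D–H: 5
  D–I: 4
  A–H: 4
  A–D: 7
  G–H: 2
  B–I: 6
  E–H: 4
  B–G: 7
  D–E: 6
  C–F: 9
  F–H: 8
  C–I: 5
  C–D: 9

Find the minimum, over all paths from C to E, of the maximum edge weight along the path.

5

Comparing a few candidate routes:
C -> I -> D -> G -> H -> E: max(5, 4, 1, 2, 4) = 5
C -> I -> D -> H -> E: max(5, 4, 5, 4) = 5
C -> I -> E: max(5, 3) = 5
Smallest bottleneck: 5.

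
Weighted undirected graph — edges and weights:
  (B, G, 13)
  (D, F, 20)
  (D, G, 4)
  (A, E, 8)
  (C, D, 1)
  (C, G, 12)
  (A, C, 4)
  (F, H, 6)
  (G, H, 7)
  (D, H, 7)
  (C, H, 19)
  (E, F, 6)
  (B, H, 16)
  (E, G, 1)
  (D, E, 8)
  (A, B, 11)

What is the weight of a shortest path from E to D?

Comparing a few candidate routes:
E - G - D: 1 + 4 = 5
E - G - H - D: 1 + 7 + 7 = 15
E - A - C - D: 8 + 4 + 1 = 13
E - G - C - D: 1 + 12 + 1 = 14
E - D: 8
Best route has total 5.

5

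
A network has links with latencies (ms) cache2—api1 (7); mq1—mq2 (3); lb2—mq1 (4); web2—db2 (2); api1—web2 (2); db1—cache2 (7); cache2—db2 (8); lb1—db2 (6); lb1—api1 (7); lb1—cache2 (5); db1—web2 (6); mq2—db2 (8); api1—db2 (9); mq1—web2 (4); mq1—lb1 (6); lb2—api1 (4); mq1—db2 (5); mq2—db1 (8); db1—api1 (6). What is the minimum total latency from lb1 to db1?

Some routes from lb1 to db1:
lb1-mq1-web2-db1: 6 + 4 + 6 = 16
lb1-api1-db1: 7 + 6 = 13
lb1-db2-web2-db1: 6 + 2 + 6 = 14
lb1-api1-web2-db1: 7 + 2 + 6 = 15
lb1-cache2-db1: 5 + 7 = 12
lb1-db2-web2-api1-db1: 6 + 2 + 2 + 6 = 16
Best route has total 12 ms.

12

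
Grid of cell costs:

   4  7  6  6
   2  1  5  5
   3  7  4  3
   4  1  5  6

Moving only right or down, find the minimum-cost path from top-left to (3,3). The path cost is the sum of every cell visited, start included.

One optimal route is [0,0] → [1,0] → [1,1] → [1,2] → [2,2] → [2,3] → [3,3].
Its cost is 4 + 2 + 1 + 5 + 4 + 3 + 6 = 25.

25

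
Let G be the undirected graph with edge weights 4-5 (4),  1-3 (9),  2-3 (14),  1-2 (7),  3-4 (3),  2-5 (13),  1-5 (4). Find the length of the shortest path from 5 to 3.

Paths from 5 to 3:
5 -> 4 -> 3: 4 + 3 = 7
5 -> 1 -> 2 -> 3: 4 + 7 + 14 = 25
5 -> 2 -> 1 -> 3: 13 + 7 + 9 = 29
5 -> 1 -> 3: 4 + 9 = 13
5 -> 2 -> 3: 13 + 14 = 27
Best route has total 7.

7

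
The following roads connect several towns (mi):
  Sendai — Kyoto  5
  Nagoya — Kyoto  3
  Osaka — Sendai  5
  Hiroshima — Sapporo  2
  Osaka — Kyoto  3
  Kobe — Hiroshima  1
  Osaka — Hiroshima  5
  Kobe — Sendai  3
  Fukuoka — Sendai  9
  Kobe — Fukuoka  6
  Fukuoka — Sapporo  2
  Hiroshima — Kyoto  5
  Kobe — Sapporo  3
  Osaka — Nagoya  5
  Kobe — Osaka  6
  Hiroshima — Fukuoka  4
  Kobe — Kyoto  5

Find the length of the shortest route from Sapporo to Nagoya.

10

Some routes from Sapporo to Nagoya:
Sapporo -> Kobe -> Hiroshima -> Kyoto -> Nagoya: 3 + 1 + 5 + 3 = 12
Sapporo -> Hiroshima -> Osaka -> Kyoto -> Nagoya: 2 + 5 + 3 + 3 = 13
Sapporo -> Kobe -> Kyoto -> Nagoya: 3 + 5 + 3 = 11
Sapporo -> Hiroshima -> Kobe -> Kyoto -> Nagoya: 2 + 1 + 5 + 3 = 11
Sapporo -> Hiroshima -> Kyoto -> Nagoya: 2 + 5 + 3 = 10
Sapporo -> Hiroshima -> Osaka -> Nagoya: 2 + 5 + 5 = 12
Best route has total 10 mi.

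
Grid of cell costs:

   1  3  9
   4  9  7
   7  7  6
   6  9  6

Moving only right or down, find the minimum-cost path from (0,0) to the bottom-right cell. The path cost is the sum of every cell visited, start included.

31

Take (0,0) (1,0) (2,0) (2,1) (2,2) (3,2) for a total of 1 + 4 + 7 + 7 + 6 + 6 = 31.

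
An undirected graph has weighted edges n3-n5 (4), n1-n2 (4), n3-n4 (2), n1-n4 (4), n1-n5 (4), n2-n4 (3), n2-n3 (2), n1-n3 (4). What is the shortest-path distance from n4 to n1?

Comparing a few candidate routes:
n4 -> n2 -> n1: 3 + 4 = 7
n4 -> n1: 4
n4 -> n3 -> n1: 2 + 4 = 6
n4 -> n3 -> n2 -> n1: 2 + 2 + 4 = 8
Shortest: 4.

4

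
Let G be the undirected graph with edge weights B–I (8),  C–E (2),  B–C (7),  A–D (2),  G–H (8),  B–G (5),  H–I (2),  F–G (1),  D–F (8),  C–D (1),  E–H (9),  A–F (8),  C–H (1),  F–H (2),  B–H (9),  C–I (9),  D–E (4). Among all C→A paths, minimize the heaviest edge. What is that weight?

2

Comparing a few candidate routes:
C - E - D - A: max(2, 4, 2) = 4
C - B - G - H - F - D - A: max(7, 5, 8, 2, 8, 2) = 8
C - B - G - H - F - A: max(7, 5, 8, 2, 8) = 8
C - D - A: max(1, 2) = 2
C - E - D - F - A: max(2, 4, 8, 8) = 8
Best route has worst link 2.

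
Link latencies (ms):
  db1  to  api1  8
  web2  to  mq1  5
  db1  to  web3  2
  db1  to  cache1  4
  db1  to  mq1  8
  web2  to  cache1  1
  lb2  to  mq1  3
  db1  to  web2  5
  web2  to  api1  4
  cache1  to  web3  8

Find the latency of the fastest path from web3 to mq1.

10

Some routes from web3 to mq1:
web3→db1→web2→mq1: 2 + 5 + 5 = 12
web3→cache1→web2→mq1: 8 + 1 + 5 = 14
web3→db1→cache1→web2→mq1: 2 + 4 + 1 + 5 = 12
web3→db1→mq1: 2 + 8 = 10
Shortest: 10 ms.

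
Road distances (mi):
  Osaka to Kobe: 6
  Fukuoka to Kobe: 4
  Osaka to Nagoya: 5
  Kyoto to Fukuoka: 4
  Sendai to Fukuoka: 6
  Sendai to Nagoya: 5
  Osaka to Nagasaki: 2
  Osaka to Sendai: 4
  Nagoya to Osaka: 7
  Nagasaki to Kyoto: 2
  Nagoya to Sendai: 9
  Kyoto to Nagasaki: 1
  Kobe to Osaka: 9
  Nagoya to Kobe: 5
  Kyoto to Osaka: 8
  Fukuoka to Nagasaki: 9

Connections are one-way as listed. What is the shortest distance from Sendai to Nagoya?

Routes from Sendai to Nagoya:
Sendai -> Nagoya: 5
Sendai -> Fukuoka -> Kobe -> Osaka -> Nagoya: 6 + 4 + 9 + 5 = 24
Sendai -> Fukuoka -> Nagasaki -> Kyoto -> Osaka -> Nagoya: 6 + 9 + 2 + 8 + 5 = 30
Shortest: 5 mi.

5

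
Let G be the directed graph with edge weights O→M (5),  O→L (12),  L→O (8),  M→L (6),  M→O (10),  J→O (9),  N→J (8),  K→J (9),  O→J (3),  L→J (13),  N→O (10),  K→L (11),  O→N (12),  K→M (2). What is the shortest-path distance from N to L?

Paths from N to L:
N-O-M-L: 10 + 5 + 6 = 21
N-J-O-M-L: 8 + 9 + 5 + 6 = 28
N-O-L: 10 + 12 = 22
N-J-O-L: 8 + 9 + 12 = 29
The minimum is 21.

21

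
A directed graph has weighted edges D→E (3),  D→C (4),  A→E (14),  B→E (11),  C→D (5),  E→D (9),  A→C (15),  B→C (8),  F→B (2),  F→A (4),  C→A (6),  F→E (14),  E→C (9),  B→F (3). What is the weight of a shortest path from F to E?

13

Paths from F to E:
F → A → C → D → E: 4 + 15 + 5 + 3 = 27
F → E: 14
F → A → E: 4 + 14 = 18
F → B → C → A → E: 2 + 8 + 6 + 14 = 30
F → B → C → D → E: 2 + 8 + 5 + 3 = 18
F → B → E: 2 + 11 = 13
The minimum is 13.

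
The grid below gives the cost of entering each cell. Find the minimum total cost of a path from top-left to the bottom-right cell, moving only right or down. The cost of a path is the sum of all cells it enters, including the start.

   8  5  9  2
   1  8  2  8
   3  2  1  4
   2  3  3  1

Path r0c0 r1c0 r2c0 r2c1 r2c2 r3c2 r3c3: 8 + 1 + 3 + 2 + 1 + 3 + 1 = 19.
For comparison, the top-then-right route costs 37.

19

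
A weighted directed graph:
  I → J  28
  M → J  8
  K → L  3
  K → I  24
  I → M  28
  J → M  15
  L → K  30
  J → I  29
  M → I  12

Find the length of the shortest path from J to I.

27

Paths from J to I:
J -> I: 29
J -> M -> I: 15 + 12 = 27
Shortest: 27.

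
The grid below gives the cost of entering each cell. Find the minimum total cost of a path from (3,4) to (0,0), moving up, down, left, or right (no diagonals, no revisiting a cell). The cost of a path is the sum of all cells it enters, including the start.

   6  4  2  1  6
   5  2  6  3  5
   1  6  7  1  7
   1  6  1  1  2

20

Best path: r3c4→r3c3→r2c3→r1c3→r0c3→r0c2→r0c1→r0c0
Cost: 2 + 1 + 1 + 3 + 1 + 2 + 4 + 6 = 20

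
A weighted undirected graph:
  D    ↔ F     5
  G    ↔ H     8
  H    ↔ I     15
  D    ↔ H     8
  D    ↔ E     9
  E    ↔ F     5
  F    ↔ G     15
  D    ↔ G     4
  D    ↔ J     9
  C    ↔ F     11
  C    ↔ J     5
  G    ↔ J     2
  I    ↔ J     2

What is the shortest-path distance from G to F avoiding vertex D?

15

Paths from G to F avoiding D:
G - F: 15
G - J - C - F: 2 + 5 + 11 = 18
G - H - I - J - C - F: 8 + 15 + 2 + 5 + 11 = 41
The minimum is 15.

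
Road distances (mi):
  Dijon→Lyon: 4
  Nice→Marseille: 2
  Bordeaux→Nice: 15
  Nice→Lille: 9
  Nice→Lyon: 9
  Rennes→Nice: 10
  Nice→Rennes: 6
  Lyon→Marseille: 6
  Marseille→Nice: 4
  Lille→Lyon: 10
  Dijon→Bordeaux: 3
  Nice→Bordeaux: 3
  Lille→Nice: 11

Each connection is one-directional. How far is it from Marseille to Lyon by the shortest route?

13

Candidate routes:
Marseille - Nice - Lille - Lyon: 4 + 9 + 10 = 23
Marseille - Nice - Lyon: 4 + 9 = 13
Best route has total 13 mi.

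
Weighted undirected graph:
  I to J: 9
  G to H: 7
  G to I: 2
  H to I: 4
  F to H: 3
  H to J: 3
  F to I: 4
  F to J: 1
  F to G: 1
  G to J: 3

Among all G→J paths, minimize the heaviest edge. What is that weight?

Some routes from G to J:
G-J: max(3) = 3
G-F-H-J: max(1, 3, 3) = 3
G-F-J: max(1, 1) = 1
G-I-F-J: max(2, 4, 1) = 4
Best route has worst link 1.

1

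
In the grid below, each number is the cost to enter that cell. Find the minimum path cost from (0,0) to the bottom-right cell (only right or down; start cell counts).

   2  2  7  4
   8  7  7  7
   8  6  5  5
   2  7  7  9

Path [0,0] → [0,1] → [0,2] → [0,3] → [1,3] → [2,3] → [3,3]: 2 + 2 + 7 + 4 + 7 + 5 + 9 = 36.

36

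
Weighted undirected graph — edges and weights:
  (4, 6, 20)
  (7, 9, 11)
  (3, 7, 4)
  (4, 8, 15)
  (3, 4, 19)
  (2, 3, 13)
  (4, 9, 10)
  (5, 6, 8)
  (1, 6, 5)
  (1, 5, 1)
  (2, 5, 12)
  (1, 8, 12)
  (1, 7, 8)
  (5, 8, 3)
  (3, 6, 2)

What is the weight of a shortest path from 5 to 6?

6

Comparing a few candidate routes:
5 - 1 - 6: 1 + 5 = 6
5 - 1 - 7 - 3 - 6: 1 + 8 + 4 + 2 = 15
5 - 6: 8
5 - 8 - 1 - 6: 3 + 12 + 5 = 20
Shortest: 6.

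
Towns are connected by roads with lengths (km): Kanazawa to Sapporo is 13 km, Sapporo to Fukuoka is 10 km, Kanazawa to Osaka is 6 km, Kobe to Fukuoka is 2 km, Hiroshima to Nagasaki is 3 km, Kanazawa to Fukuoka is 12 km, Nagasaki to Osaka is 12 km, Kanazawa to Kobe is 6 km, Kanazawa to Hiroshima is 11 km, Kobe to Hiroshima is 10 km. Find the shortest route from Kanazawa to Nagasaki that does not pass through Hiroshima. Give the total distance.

18

Candidate routes:
Kanazawa→Osaka→Nagasaki: 6 + 12 = 18
Shortest: 18 km.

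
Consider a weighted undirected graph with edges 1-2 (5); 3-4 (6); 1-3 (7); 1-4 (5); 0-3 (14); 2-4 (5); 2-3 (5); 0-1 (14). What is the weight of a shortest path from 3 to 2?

5

Comparing a few candidate routes:
3 - 4 - 2: 6 + 5 = 11
3 - 4 - 1 - 2: 6 + 5 + 5 = 16
3 - 2: 5
3 - 1 - 2: 7 + 5 = 12
Shortest: 5.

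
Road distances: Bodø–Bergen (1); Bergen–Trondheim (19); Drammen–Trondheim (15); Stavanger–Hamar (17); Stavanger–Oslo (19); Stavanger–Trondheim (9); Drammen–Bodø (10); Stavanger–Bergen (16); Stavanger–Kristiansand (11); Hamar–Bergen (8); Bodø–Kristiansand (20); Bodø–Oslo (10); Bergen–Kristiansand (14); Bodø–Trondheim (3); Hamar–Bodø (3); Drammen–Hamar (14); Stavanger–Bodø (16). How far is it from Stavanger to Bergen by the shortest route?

Some routes from Stavanger to Bergen:
Stavanger→Bodø→Bergen: 16 + 1 = 17
Stavanger→Trondheim→Bodø→Bergen: 9 + 3 + 1 = 13
Stavanger→Bergen: 16
Shortest: 13.

13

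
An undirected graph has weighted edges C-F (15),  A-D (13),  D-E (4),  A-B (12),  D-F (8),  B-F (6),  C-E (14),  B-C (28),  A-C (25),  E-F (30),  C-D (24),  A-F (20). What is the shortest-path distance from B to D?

14

Comparing a few candidate routes:
B → F → A → D: 6 + 20 + 13 = 39
B → A → D: 12 + 13 = 25
B → F → D: 6 + 8 = 14
B → F → C → E → D: 6 + 15 + 14 + 4 = 39
Best route has total 14.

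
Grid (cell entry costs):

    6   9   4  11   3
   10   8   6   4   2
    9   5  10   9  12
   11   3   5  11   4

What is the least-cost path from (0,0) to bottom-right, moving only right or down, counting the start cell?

47

One optimal route is [0,0] -> [0,1] -> [0,2] -> [1,2] -> [1,3] -> [1,4] -> [2,4] -> [3,4].
Its cost is 6 + 9 + 4 + 6 + 4 + 2 + 12 + 4 = 47.
(Top row then right column would cost 51.)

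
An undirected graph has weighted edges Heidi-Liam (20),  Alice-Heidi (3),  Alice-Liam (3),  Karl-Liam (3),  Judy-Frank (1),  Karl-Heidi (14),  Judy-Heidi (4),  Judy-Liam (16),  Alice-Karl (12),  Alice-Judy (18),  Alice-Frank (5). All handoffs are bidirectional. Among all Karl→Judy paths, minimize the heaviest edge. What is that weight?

A few of the Karl→Judy routes:
Karl -> Alice -> Heidi -> Judy: max(12, 3, 4) = 12
Karl -> Liam -> Alice -> Frank -> Judy: max(3, 3, 5, 1) = 5
Karl -> Liam -> Alice -> Heidi -> Judy: max(3, 3, 3, 4) = 4
Smallest bottleneck: 4.

4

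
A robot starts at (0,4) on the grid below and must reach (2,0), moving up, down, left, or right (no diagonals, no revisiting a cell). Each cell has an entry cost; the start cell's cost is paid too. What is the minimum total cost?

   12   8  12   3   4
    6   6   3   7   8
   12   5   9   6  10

40

Best path: (0,4)→(0,3)→(1,3)→(1,2)→(1,1)→(2,1)→(2,0)
Cost: 4 + 3 + 7 + 3 + 6 + 5 + 12 = 40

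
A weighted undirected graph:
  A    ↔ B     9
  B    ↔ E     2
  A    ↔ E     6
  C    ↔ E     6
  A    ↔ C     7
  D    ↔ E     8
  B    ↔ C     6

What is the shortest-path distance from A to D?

14

Paths from A to D:
A -> B -> C -> E -> D: 9 + 6 + 6 + 8 = 29
A -> C -> E -> D: 7 + 6 + 8 = 21
A -> B -> E -> D: 9 + 2 + 8 = 19
A -> C -> B -> E -> D: 7 + 6 + 2 + 8 = 23
A -> E -> D: 6 + 8 = 14
Shortest: 14.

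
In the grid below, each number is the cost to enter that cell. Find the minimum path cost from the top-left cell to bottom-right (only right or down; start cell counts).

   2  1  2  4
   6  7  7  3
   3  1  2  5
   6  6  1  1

15

Cheapest: r0c0→r0c1→r1c1→r2c1→r2c2→r3c2→r3c3
  2 + 1 + 7 + 1 + 2 + 1 + 1 = 15
For comparison, the top-then-right route costs 18.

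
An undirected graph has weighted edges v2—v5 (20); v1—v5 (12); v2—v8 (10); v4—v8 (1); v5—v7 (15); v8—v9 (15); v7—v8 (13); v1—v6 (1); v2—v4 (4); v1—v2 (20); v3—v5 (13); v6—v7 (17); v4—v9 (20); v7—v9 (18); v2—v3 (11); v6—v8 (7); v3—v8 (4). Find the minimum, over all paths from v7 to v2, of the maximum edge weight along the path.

13

A few of the v7→v2 routes:
v7 - v5 - v1 - v6 - v8 - v2: max(15, 12, 1, 7, 10) = 15
v7 - v8 - v2: max(13, 10) = 13
v7 - v8 - v3 - v2: max(13, 4, 11) = 13
v7 - v8 - v6 - v1 - v5 - v3 - v2: max(13, 7, 1, 12, 13, 11) = 13
v7 - v8 - v4 - v2: max(13, 1, 4) = 13
v7 - v5 - v1 - v6 - v8 - v4 - v2: max(15, 12, 1, 7, 1, 4) = 15
The minimum achievable maximum is 13.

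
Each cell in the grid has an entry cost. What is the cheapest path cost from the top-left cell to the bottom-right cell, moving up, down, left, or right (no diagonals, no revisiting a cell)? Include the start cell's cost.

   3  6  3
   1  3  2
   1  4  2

11

Path r0c0 r1c0 r1c1 r1c2 r2c2: 3 + 1 + 3 + 2 + 2 = 11.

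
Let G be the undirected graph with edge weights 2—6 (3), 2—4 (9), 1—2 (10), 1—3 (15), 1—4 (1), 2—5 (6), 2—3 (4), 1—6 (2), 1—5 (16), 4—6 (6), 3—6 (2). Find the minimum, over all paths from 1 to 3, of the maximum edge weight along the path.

Checking several routes:
1-6-2-3: max(2, 3, 4) = 4
1-4-2-6-3: max(1, 9, 3, 2) = 9
1-6-4-2-3: max(2, 6, 9, 4) = 9
1-6-3: max(2, 2) = 2
1-4-6-3: max(1, 6, 2) = 6
1-4-6-2-3: max(1, 6, 3, 4) = 6
Best route has worst link 2.

2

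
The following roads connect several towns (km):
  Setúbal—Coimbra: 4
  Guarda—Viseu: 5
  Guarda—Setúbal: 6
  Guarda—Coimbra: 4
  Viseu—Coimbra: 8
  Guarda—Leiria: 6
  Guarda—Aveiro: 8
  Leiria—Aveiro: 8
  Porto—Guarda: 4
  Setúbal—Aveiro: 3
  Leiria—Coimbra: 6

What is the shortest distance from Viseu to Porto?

Some routes from Viseu to Porto:
Viseu-Coimbra-Setúbal-Guarda-Porto: 8 + 4 + 6 + 4 = 22
Viseu-Guarda-Porto: 5 + 4 = 9
Viseu-Coimbra-Guarda-Porto: 8 + 4 + 4 = 16
The minimum is 9 km.

9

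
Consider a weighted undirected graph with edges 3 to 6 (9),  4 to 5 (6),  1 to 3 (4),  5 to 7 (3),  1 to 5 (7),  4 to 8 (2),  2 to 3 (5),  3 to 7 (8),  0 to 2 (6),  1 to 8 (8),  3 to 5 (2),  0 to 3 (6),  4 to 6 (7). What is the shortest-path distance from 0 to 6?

Comparing a few candidate routes:
0 → 3 → 6: 6 + 9 = 15
0 → 3 → 1 → 8 → 4 → 6: 6 + 4 + 8 + 2 + 7 = 27
0 → 2 → 3 → 5 → 4 → 6: 6 + 5 + 2 + 6 + 7 = 26
0 → 3 → 1 → 5 → 4 → 6: 6 + 4 + 7 + 6 + 7 = 30
0 → 3 → 5 → 4 → 6: 6 + 2 + 6 + 7 = 21
0 → 2 → 3 → 6: 6 + 5 + 9 = 20
The minimum is 15.

15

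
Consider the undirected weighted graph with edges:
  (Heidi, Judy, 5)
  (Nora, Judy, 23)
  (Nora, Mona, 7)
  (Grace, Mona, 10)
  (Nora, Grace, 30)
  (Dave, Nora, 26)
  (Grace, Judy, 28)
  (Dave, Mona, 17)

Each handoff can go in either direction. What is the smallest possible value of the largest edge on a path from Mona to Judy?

23

Comparing a few candidate routes:
Mona -> Grace -> Judy: max(10, 28) = 28
Mona -> Dave -> Nora -> Judy: max(17, 26, 23) = 26
Mona -> Nora -> Judy: max(7, 23) = 23
Mona -> Nora -> Grace -> Judy: max(7, 30, 28) = 30
Best route has worst link 23.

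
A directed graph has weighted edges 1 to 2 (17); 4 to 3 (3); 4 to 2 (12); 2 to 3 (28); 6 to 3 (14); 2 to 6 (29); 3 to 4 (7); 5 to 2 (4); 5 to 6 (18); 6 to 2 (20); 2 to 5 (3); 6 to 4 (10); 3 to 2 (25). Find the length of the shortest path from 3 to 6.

40

Routes from 3 to 6:
3 -> 2 -> 5 -> 6: 25 + 3 + 18 = 46
3 -> 2 -> 6: 25 + 29 = 54
3 -> 4 -> 2 -> 6: 7 + 12 + 29 = 48
3 -> 4 -> 2 -> 5 -> 6: 7 + 12 + 3 + 18 = 40
Best route has total 40.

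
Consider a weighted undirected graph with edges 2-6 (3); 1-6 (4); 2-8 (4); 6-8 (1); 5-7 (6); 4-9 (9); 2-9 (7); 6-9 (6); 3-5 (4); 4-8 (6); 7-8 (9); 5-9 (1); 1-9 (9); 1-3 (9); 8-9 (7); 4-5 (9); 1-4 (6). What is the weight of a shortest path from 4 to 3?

A few of the 4→3 routes:
4→1→3: 6 + 9 = 15
4→9→5→3: 9 + 1 + 4 = 14
4→8→6→9→5→3: 6 + 1 + 6 + 1 + 4 = 18
4→5→3: 9 + 4 = 13
The minimum is 13.

13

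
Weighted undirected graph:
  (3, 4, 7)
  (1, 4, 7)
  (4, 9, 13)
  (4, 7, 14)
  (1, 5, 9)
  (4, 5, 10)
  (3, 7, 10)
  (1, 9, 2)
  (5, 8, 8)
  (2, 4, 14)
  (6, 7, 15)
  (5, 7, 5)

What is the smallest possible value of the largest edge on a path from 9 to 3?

Checking several routes:
9 → 1 → 4 → 3: max(2, 7, 7) = 7
9 → 1 → 4 → 5 → 7 → 3: max(2, 7, 10, 5, 10) = 10
9 → 1 → 5 → 4 → 3: max(2, 9, 10, 7) = 10
9 → 1 → 5 → 7 → 3: max(2, 9, 5, 10) = 10
Best route has worst link 7.

7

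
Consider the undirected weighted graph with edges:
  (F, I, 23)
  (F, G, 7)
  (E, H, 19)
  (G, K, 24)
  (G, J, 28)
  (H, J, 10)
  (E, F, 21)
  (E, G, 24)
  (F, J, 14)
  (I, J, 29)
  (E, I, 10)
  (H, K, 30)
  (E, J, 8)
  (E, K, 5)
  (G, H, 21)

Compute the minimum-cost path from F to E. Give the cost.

21

Comparing a few candidate routes:
F - J - E: 14 + 8 = 22
F - I - E: 23 + 10 = 33
F - G - E: 7 + 24 = 31
F - G - K - E: 7 + 24 + 5 = 36
F - E: 21
F - G - J - E: 7 + 28 + 8 = 43
Shortest: 21.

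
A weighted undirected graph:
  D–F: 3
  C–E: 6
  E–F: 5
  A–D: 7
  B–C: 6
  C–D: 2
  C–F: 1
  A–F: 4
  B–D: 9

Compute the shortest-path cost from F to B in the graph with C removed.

Routes from F to B avoiding C:
F -> D -> B: 3 + 9 = 12
F -> A -> D -> B: 4 + 7 + 9 = 20
Best route has total 12.

12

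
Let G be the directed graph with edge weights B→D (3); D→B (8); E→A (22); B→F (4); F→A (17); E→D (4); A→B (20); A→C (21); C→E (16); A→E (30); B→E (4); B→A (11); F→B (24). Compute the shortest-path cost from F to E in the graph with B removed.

Paths from F to E avoiding B:
F - A - C - E: 17 + 21 + 16 = 54
F - A - E: 17 + 30 = 47
Shortest: 47.

47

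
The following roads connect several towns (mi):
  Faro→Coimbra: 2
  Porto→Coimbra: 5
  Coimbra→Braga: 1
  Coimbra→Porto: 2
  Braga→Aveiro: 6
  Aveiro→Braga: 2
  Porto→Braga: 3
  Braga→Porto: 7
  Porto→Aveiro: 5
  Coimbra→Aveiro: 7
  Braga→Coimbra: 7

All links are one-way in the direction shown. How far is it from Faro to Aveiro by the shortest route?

9

Checking several routes:
Faro - Coimbra - Braga - Aveiro: 2 + 1 + 6 = 9
Faro - Coimbra - Aveiro: 2 + 7 = 9
Faro - Coimbra - Porto - Aveiro: 2 + 2 + 5 = 9
Faro - Coimbra - Porto - Braga - Aveiro: 2 + 2 + 3 + 6 = 13
The minimum is 9 mi.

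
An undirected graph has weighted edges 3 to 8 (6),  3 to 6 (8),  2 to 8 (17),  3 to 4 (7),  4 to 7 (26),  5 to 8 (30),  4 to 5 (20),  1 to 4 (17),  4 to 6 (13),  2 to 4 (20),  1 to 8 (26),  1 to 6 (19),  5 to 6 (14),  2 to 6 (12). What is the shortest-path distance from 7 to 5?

Comparing a few candidate routes:
7→4→6→5: 26 + 13 + 14 = 53
7→4→3→6→5: 26 + 7 + 8 + 14 = 55
7→4→3→8→5: 26 + 7 + 6 + 30 = 69
7→4→5: 26 + 20 = 46
Shortest: 46.

46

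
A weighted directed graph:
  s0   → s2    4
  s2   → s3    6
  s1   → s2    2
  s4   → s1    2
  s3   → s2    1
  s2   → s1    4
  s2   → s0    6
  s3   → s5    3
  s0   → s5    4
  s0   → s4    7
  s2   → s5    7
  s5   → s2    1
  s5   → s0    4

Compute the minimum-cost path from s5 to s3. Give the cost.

7

Routes from s5 to s3:
s5 → s0 → s4 → s1 → s2 → s3: 4 + 7 + 2 + 2 + 6 = 21
s5 → s0 → s2 → s3: 4 + 4 + 6 = 14
s5 → s2 → s3: 1 + 6 = 7
Shortest: 7.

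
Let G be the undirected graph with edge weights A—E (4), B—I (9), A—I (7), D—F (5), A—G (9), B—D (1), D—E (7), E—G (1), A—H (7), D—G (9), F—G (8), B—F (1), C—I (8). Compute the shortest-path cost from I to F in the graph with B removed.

Comparing a few candidate routes:
I-A-G-E-D-F: 7 + 9 + 1 + 7 + 5 = 29
I-A-E-G-F: 7 + 4 + 1 + 8 = 20
I-A-E-D-F: 7 + 4 + 7 + 5 = 23
I-A-G-F: 7 + 9 + 8 = 24
I-A-E-G-D-F: 7 + 4 + 1 + 9 + 5 = 26
I-A-G-D-F: 7 + 9 + 9 + 5 = 30
Shortest: 20.

20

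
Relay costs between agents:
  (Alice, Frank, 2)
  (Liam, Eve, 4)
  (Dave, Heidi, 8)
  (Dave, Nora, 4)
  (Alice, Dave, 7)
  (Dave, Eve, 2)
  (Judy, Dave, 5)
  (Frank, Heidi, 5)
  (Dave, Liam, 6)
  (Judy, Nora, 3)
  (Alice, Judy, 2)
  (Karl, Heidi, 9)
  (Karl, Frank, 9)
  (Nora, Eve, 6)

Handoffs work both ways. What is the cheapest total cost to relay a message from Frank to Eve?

11

Comparing a few candidate routes:
Frank→Alice→Judy→Dave→Eve: 2 + 2 + 5 + 2 = 11
Frank→Alice→Judy→Nora→Dave→Eve: 2 + 2 + 3 + 4 + 2 = 13
Frank→Alice→Dave→Eve: 2 + 7 + 2 = 11
Shortest: 11.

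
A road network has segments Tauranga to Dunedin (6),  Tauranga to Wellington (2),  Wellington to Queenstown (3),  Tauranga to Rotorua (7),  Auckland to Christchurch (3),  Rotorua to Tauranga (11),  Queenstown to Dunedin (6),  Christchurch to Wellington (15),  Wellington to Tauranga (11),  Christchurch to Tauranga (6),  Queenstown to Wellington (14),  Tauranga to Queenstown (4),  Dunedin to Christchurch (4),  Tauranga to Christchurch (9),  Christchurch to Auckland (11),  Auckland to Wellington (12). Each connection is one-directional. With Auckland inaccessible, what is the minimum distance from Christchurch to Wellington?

Candidate routes:
Christchurch - Tauranga - Wellington: 6 + 2 = 8
Christchurch - Tauranga - Queenstown - Wellington: 6 + 4 + 14 = 24
Christchurch - Wellington: 15
The minimum is 8 mi.

8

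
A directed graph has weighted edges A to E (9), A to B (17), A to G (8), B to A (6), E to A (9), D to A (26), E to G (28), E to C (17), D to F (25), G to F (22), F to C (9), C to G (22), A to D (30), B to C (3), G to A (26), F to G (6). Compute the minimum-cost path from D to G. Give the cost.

Checking several routes:
D-A-E-G: 26 + 9 + 28 = 63
D-A-B-C-G: 26 + 17 + 3 + 22 = 68
D-F-C-G: 25 + 9 + 22 = 56
D-F-G: 25 + 6 = 31
D-A-G: 26 + 8 = 34
Shortest: 31.

31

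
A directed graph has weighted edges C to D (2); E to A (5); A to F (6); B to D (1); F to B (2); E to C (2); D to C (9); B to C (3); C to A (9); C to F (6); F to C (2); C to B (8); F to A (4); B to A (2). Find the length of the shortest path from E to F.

Checking several routes:
E-C-F: 2 + 6 = 8
E-A-F: 5 + 6 = 11
E-C-A-F: 2 + 9 + 6 = 17
The minimum is 8.

8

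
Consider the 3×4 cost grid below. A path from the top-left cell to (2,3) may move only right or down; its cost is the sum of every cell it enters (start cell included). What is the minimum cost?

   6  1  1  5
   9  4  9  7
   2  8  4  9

29

Cheapest: (0,0) (0,1) (0,2) (0,3) (1,3) (2,3)
  6 + 1 + 1 + 5 + 7 + 9 = 29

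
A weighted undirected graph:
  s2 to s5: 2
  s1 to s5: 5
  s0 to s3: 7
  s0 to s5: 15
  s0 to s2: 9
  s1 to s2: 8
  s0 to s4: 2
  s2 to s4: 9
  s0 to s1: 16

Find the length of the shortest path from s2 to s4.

9

Comparing a few candidate routes:
s2→s5→s1→s0→s4: 2 + 5 + 16 + 2 = 25
s2→s1→s0→s4: 8 + 16 + 2 = 26
s2→s4: 9
s2→s5→s0→s4: 2 + 15 + 2 = 19
s2→s0→s4: 9 + 2 = 11
Shortest: 9.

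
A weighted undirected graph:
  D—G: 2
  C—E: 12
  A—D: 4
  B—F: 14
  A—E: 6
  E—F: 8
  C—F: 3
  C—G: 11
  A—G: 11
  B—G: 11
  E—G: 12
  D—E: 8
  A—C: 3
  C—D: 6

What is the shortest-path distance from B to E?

21

Some routes from B to E:
B→G→D→A→E: 11 + 2 + 4 + 6 = 23
B→F→C→A→E: 14 + 3 + 3 + 6 = 26
B→F→E: 14 + 8 = 22
B→G→D→E: 11 + 2 + 8 = 21
B→G→E: 11 + 12 = 23
Shortest: 21.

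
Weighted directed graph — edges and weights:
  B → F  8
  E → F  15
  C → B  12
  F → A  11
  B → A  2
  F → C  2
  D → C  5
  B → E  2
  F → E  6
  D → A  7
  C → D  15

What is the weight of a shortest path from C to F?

Paths from C to F:
C → B → F: 12 + 8 = 20
C → B → E → F: 12 + 2 + 15 = 29
Shortest: 20.

20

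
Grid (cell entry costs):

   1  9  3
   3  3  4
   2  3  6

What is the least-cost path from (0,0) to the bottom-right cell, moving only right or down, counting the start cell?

15

Cheapest: (0,0) → (1,0) → (2,0) → (2,1) → (2,2)
  1 + 3 + 2 + 3 + 6 = 15
For comparison, the top-then-right route costs 23.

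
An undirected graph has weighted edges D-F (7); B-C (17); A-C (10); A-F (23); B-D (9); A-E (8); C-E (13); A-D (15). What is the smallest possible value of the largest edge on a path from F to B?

9

Checking several routes:
F→A→E→C→B: max(23, 8, 13, 17) = 23
F→D→A→C→B: max(7, 15, 10, 17) = 17
F→D→B: max(7, 9) = 9
F→D→A→E→C→B: max(7, 15, 8, 13, 17) = 17
The minimum achievable maximum is 9.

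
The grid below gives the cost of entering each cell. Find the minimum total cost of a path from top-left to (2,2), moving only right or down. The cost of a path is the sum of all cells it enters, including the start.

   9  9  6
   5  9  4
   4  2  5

25

Best path: (0,0)→(1,0)→(2,0)→(2,1)→(2,2)
Cost: 9 + 5 + 4 + 2 + 5 = 25
For comparison, the top-then-right route costs 33.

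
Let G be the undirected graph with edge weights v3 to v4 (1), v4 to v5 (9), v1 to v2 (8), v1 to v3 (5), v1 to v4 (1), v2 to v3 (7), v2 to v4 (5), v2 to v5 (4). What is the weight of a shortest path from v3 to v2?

6

Comparing a few candidate routes:
v3 -> v1 -> v4 -> v2: 5 + 1 + 5 = 11
v3 -> v4 -> v5 -> v2: 1 + 9 + 4 = 14
v3 -> v2: 7
v3 -> v4 -> v1 -> v2: 1 + 1 + 8 = 10
v3 -> v1 -> v2: 5 + 8 = 13
v3 -> v4 -> v2: 1 + 5 = 6
Shortest: 6.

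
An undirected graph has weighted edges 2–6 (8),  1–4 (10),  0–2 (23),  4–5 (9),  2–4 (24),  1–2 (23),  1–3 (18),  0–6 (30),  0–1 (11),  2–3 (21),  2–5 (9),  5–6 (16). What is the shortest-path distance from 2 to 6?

8

Comparing a few candidate routes:
2-6: 8
2-1-4-5-6: 23 + 10 + 9 + 16 = 58
2-5-6: 9 + 16 = 25
2-0-6: 23 + 30 = 53
2-4-5-6: 24 + 9 + 16 = 49
2-1-0-6: 23 + 11 + 30 = 64
Shortest: 8.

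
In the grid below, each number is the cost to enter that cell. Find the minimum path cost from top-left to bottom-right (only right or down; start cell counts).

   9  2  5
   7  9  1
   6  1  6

23

Cheapest: (0,0) (0,1) (0,2) (1,2) (2,2)
  9 + 2 + 5 + 1 + 6 = 23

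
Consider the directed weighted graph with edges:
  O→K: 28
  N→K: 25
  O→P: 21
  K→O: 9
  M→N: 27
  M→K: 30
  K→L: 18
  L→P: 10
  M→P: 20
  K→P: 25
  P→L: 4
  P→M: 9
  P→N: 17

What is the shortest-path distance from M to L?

A few of the M→L routes:
M-K-O-P-L: 30 + 9 + 21 + 4 = 64
M-K-P-L: 30 + 25 + 4 = 59
M-P-L: 20 + 4 = 24
M-K-L: 30 + 18 = 48
Shortest: 24.

24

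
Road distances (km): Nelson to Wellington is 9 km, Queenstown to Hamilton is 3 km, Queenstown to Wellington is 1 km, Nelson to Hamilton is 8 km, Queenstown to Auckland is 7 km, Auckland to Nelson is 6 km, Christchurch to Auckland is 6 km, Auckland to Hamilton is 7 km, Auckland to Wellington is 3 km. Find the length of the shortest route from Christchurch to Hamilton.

Comparing a few candidate routes:
Christchurch-Auckland-Queenstown-Hamilton: 6 + 7 + 3 = 16
Christchurch-Auckland-Nelson-Hamilton: 6 + 6 + 8 = 20
Christchurch-Auckland-Nelson-Wellington-Queenstown-Hamilton: 6 + 6 + 9 + 1 + 3 = 25
Christchurch-Auckland-Wellington-Queenstown-Hamilton: 6 + 3 + 1 + 3 = 13
Christchurch-Auckland-Hamilton: 6 + 7 = 13
Shortest: 13 km.

13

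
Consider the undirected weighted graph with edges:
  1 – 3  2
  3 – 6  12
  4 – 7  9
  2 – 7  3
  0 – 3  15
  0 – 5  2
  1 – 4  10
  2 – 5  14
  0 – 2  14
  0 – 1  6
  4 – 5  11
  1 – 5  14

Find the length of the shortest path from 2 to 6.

34

Checking several routes:
2 -> 0 -> 3 -> 6: 14 + 15 + 12 = 41
2 -> 0 -> 1 -> 3 -> 6: 14 + 6 + 2 + 12 = 34
2 -> 7 -> 4 -> 1 -> 3 -> 6: 3 + 9 + 10 + 2 + 12 = 36
2 -> 5 -> 0 -> 1 -> 3 -> 6: 14 + 2 + 6 + 2 + 12 = 36
Shortest: 34.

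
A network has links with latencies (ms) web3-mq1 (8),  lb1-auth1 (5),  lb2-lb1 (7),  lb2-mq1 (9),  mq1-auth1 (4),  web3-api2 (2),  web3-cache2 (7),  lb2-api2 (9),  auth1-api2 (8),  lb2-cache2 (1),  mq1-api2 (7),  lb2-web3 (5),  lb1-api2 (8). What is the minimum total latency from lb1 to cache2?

8

Checking several routes:
lb1 → lb2 → web3 → cache2: 7 + 5 + 7 = 19
lb1 → lb2 → cache2: 7 + 1 = 8
lb1 → api2 → web3 → cache2: 8 + 2 + 7 = 17
lb1 → api2 → web3 → lb2 → cache2: 8 + 2 + 5 + 1 = 16
lb1 → api2 → lb2 → cache2: 8 + 9 + 1 = 18
Shortest: 8 ms.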